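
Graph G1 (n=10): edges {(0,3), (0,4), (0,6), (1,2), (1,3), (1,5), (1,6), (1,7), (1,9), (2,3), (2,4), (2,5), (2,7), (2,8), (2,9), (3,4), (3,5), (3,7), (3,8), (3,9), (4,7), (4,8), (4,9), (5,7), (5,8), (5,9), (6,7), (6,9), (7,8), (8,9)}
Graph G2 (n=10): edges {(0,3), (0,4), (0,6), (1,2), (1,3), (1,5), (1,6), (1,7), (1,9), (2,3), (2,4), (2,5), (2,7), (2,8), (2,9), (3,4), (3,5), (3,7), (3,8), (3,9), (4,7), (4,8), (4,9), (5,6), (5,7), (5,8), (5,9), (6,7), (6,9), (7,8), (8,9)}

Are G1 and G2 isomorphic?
No, not isomorphic

The graphs are NOT isomorphic.

Counting edges: G1 has 30 edge(s); G2 has 31 edge(s).
Edge count is an isomorphism invariant (a bijection on vertices induces a bijection on edges), so differing edge counts rule out isomorphism.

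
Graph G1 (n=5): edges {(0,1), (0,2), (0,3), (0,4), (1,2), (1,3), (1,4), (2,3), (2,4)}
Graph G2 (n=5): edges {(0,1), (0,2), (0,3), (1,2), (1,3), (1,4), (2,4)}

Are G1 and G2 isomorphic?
No, not isomorphic

The graphs are NOT isomorphic.

Counting edges: G1 has 9 edge(s); G2 has 7 edge(s).
Edge count is an isomorphism invariant (a bijection on vertices induces a bijection on edges), so differing edge counts rule out isomorphism.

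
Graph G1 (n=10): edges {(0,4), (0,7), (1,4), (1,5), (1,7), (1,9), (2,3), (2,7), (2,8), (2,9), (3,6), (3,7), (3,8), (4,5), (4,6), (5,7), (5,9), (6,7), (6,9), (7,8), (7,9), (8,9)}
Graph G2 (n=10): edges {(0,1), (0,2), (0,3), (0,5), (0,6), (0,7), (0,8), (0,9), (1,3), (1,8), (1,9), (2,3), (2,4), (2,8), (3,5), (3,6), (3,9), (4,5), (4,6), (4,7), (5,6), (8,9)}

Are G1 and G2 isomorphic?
Yes, isomorphic

The graphs are isomorphic.
One valid mapping φ: V(G1) → V(G2): 0→7, 1→6, 2→9, 3→8, 4→4, 5→5, 6→2, 7→0, 8→1, 9→3

Verify φ preserves adjacency — for each edge of G1, its image is an edge of G2:
  (0,4) → (φ(0),φ(4)) = (4,7) ∈ E(G2) ✓
  (0,7) → (φ(0),φ(7)) = (0,7) ∈ E(G2) ✓
  (1,4) → (φ(1),φ(4)) = (4,6) ∈ E(G2) ✓
  (1,5) → (φ(1),φ(5)) = (5,6) ∈ E(G2) ✓
  (1,7) → (φ(1),φ(7)) = (0,6) ∈ E(G2) ✓
  (1,9) → (φ(1),φ(9)) = (3,6) ∈ E(G2) ✓
  (2,3) → (φ(2),φ(3)) = (8,9) ∈ E(G2) ✓
  (2,7) → (φ(2),φ(7)) = (0,9) ∈ E(G2) ✓
  (2,8) → (φ(2),φ(8)) = (1,9) ∈ E(G2) ✓
  (2,9) → (φ(2),φ(9)) = (3,9) ∈ E(G2) ✓
  (3,6) → (φ(3),φ(6)) = (2,8) ∈ E(G2) ✓
  (3,7) → (φ(3),φ(7)) = (0,8) ∈ E(G2) ✓
  (3,8) → (φ(3),φ(8)) = (1,8) ∈ E(G2) ✓
  (4,5) → (φ(4),φ(5)) = (4,5) ∈ E(G2) ✓
  (4,6) → (φ(4),φ(6)) = (2,4) ∈ E(G2) ✓
  (5,7) → (φ(5),φ(7)) = (0,5) ∈ E(G2) ✓
  (5,9) → (φ(5),φ(9)) = (3,5) ∈ E(G2) ✓
  (6,7) → (φ(6),φ(7)) = (0,2) ∈ E(G2) ✓
  (6,9) → (φ(6),φ(9)) = (2,3) ∈ E(G2) ✓
  (7,8) → (φ(7),φ(8)) = (0,1) ∈ E(G2) ✓
  (7,9) → (φ(7),φ(9)) = (0,3) ∈ E(G2) ✓
  (8,9) → (φ(8),φ(9)) = (1,3) ∈ E(G2) ✓
All 22 edges of G1 map to edges of G2, and |E(G1)| = |E(G2)| = 22, so φ is a bijection on edges as well as vertices. Hence G1 ≅ G2.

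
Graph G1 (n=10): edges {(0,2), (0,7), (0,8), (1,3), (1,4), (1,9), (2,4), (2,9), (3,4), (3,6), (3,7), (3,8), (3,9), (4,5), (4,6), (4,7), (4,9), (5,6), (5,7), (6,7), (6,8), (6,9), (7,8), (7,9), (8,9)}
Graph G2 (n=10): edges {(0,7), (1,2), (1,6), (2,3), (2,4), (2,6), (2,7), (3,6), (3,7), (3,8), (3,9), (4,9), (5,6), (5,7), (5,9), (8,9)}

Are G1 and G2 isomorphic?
No, not isomorphic

The graphs are NOT isomorphic.

Counting triangles (3-cliques): G1 has 24, G2 has 4.
Triangle count is an isomorphism invariant, so differing triangle counts rule out isomorphism.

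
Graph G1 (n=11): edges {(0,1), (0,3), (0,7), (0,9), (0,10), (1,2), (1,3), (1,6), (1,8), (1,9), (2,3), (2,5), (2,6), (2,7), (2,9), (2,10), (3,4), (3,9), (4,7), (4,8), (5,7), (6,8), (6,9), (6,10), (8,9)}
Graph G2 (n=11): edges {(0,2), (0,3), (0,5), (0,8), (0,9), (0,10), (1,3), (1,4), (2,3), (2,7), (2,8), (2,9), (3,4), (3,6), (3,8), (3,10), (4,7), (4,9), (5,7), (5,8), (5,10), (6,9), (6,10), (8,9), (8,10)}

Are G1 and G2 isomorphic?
Yes, isomorphic

The graphs are isomorphic.
One valid mapping φ: V(G1) → V(G2): 0→9, 1→0, 2→3, 3→2, 4→7, 5→1, 6→10, 7→4, 8→5, 9→8, 10→6

Verify φ preserves adjacency — for each edge of G1, its image is an edge of G2:
  (0,1) → (φ(0),φ(1)) = (0,9) ∈ E(G2) ✓
  (0,3) → (φ(0),φ(3)) = (2,9) ∈ E(G2) ✓
  (0,7) → (φ(0),φ(7)) = (4,9) ∈ E(G2) ✓
  (0,9) → (φ(0),φ(9)) = (8,9) ∈ E(G2) ✓
  (0,10) → (φ(0),φ(10)) = (6,9) ∈ E(G2) ✓
  (1,2) → (φ(1),φ(2)) = (0,3) ∈ E(G2) ✓
  (1,3) → (φ(1),φ(3)) = (0,2) ∈ E(G2) ✓
  (1,6) → (φ(1),φ(6)) = (0,10) ∈ E(G2) ✓
  (1,8) → (φ(1),φ(8)) = (0,5) ∈ E(G2) ✓
  (1,9) → (φ(1),φ(9)) = (0,8) ∈ E(G2) ✓
  (2,3) → (φ(2),φ(3)) = (2,3) ∈ E(G2) ✓
  (2,5) → (φ(2),φ(5)) = (1,3) ∈ E(G2) ✓
  (2,6) → (φ(2),φ(6)) = (3,10) ∈ E(G2) ✓
  (2,7) → (φ(2),φ(7)) = (3,4) ∈ E(G2) ✓
  (2,9) → (φ(2),φ(9)) = (3,8) ∈ E(G2) ✓
  (2,10) → (φ(2),φ(10)) = (3,6) ∈ E(G2) ✓
  (3,4) → (φ(3),φ(4)) = (2,7) ∈ E(G2) ✓
  (3,9) → (φ(3),φ(9)) = (2,8) ∈ E(G2) ✓
  (4,7) → (φ(4),φ(7)) = (4,7) ∈ E(G2) ✓
  (4,8) → (φ(4),φ(8)) = (5,7) ∈ E(G2) ✓
  (5,7) → (φ(5),φ(7)) = (1,4) ∈ E(G2) ✓
  (6,8) → (φ(6),φ(8)) = (5,10) ∈ E(G2) ✓
  (6,9) → (φ(6),φ(9)) = (8,10) ∈ E(G2) ✓
  (6,10) → (φ(6),φ(10)) = (6,10) ∈ E(G2) ✓
  (8,9) → (φ(8),φ(9)) = (5,8) ∈ E(G2) ✓
All 25 edges of G1 map to edges of G2, and |E(G1)| = |E(G2)| = 25, so φ is a bijection on edges as well as vertices. Hence G1 ≅ G2.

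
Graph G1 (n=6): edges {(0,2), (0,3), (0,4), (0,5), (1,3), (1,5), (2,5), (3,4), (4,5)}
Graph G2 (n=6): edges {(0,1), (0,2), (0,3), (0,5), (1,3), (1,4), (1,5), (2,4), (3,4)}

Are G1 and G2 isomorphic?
Yes, isomorphic

The graphs are isomorphic.
One valid mapping φ: V(G1) → V(G2): 0→1, 1→2, 2→5, 3→4, 4→3, 5→0

Verify φ preserves adjacency — for each edge of G1, its image is an edge of G2:
  (0,2) → (φ(0),φ(2)) = (1,5) ∈ E(G2) ✓
  (0,3) → (φ(0),φ(3)) = (1,4) ∈ E(G2) ✓
  (0,4) → (φ(0),φ(4)) = (1,3) ∈ E(G2) ✓
  (0,5) → (φ(0),φ(5)) = (0,1) ∈ E(G2) ✓
  (1,3) → (φ(1),φ(3)) = (2,4) ∈ E(G2) ✓
  (1,5) → (φ(1),φ(5)) = (0,2) ∈ E(G2) ✓
  (2,5) → (φ(2),φ(5)) = (0,5) ∈ E(G2) ✓
  (3,4) → (φ(3),φ(4)) = (3,4) ∈ E(G2) ✓
  (4,5) → (φ(4),φ(5)) = (0,3) ∈ E(G2) ✓
All 9 edges of G1 map to edges of G2, and |E(G1)| = |E(G2)| = 9, so φ is a bijection on edges as well as vertices. Hence G1 ≅ G2.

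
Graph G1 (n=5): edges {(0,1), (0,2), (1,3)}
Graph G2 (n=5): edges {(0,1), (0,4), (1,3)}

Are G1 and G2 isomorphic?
Yes, isomorphic

The graphs are isomorphic.
One valid mapping φ: V(G1) → V(G2): 0→0, 1→1, 2→4, 3→3, 4→2

Verify φ preserves adjacency — for each edge of G1, its image is an edge of G2:
  (0,1) → (φ(0),φ(1)) = (0,1) ∈ E(G2) ✓
  (0,2) → (φ(0),φ(2)) = (0,4) ∈ E(G2) ✓
  (1,3) → (φ(1),φ(3)) = (1,3) ∈ E(G2) ✓
All 3 edges of G1 map to edges of G2, and |E(G1)| = |E(G2)| = 3, so φ is a bijection on edges as well as vertices. Hence G1 ≅ G2.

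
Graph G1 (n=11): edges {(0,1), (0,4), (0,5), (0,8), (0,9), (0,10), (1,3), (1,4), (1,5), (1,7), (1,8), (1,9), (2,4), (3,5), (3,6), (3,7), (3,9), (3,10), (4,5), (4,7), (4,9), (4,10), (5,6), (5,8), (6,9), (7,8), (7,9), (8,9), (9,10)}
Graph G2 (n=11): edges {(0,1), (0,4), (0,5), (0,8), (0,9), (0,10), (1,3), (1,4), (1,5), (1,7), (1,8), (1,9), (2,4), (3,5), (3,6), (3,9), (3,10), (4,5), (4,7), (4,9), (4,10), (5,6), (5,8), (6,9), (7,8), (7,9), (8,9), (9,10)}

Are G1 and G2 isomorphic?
No, not isomorphic

The graphs are NOT isomorphic.

Counting edges: G1 has 29 edge(s); G2 has 28 edge(s).
Edge count is an isomorphism invariant (a bijection on vertices induces a bijection on edges), so differing edge counts rule out isomorphism.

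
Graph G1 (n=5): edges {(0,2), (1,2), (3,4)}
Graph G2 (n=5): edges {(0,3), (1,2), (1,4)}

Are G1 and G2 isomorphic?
Yes, isomorphic

The graphs are isomorphic.
One valid mapping φ: V(G1) → V(G2): 0→2, 1→4, 2→1, 3→3, 4→0

Verify φ preserves adjacency — for each edge of G1, its image is an edge of G2:
  (0,2) → (φ(0),φ(2)) = (1,2) ∈ E(G2) ✓
  (1,2) → (φ(1),φ(2)) = (1,4) ∈ E(G2) ✓
  (3,4) → (φ(3),φ(4)) = (0,3) ∈ E(G2) ✓
All 3 edges of G1 map to edges of G2, and |E(G1)| = |E(G2)| = 3, so φ is a bijection on edges as well as vertices. Hence G1 ≅ G2.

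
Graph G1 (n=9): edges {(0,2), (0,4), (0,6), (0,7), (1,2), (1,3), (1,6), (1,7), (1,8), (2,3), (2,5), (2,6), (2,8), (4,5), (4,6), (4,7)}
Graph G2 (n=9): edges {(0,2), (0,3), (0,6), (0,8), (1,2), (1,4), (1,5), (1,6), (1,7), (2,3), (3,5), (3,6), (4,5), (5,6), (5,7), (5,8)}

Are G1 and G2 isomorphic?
Yes, isomorphic

The graphs are isomorphic.
One valid mapping φ: V(G1) → V(G2): 0→3, 1→1, 2→5, 3→7, 4→0, 5→8, 6→6, 7→2, 8→4

Verify φ preserves adjacency — for each edge of G1, its image is an edge of G2:
  (0,2) → (φ(0),φ(2)) = (3,5) ∈ E(G2) ✓
  (0,4) → (φ(0),φ(4)) = (0,3) ∈ E(G2) ✓
  (0,6) → (φ(0),φ(6)) = (3,6) ∈ E(G2) ✓
  (0,7) → (φ(0),φ(7)) = (2,3) ∈ E(G2) ✓
  (1,2) → (φ(1),φ(2)) = (1,5) ∈ E(G2) ✓
  (1,3) → (φ(1),φ(3)) = (1,7) ∈ E(G2) ✓
  (1,6) → (φ(1),φ(6)) = (1,6) ∈ E(G2) ✓
  (1,7) → (φ(1),φ(7)) = (1,2) ∈ E(G2) ✓
  (1,8) → (φ(1),φ(8)) = (1,4) ∈ E(G2) ✓
  (2,3) → (φ(2),φ(3)) = (5,7) ∈ E(G2) ✓
  (2,5) → (φ(2),φ(5)) = (5,8) ∈ E(G2) ✓
  (2,6) → (φ(2),φ(6)) = (5,6) ∈ E(G2) ✓
  (2,8) → (φ(2),φ(8)) = (4,5) ∈ E(G2) ✓
  (4,5) → (φ(4),φ(5)) = (0,8) ∈ E(G2) ✓
  (4,6) → (φ(4),φ(6)) = (0,6) ∈ E(G2) ✓
  (4,7) → (φ(4),φ(7)) = (0,2) ∈ E(G2) ✓
All 16 edges of G1 map to edges of G2, and |E(G1)| = |E(G2)| = 16, so φ is a bijection on edges as well as vertices. Hence G1 ≅ G2.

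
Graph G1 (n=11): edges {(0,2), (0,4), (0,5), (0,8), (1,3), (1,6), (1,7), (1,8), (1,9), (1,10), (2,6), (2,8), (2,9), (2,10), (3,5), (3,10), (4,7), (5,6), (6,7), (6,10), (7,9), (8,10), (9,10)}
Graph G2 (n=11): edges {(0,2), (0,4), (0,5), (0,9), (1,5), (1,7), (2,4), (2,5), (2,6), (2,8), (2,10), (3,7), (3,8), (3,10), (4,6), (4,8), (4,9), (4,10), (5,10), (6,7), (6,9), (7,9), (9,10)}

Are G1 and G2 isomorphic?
Yes, isomorphic

The graphs are isomorphic.
One valid mapping φ: V(G1) → V(G2): 0→7, 1→2, 2→9, 3→8, 4→1, 5→3, 6→10, 7→5, 8→6, 9→0, 10→4

Verify φ preserves adjacency — for each edge of G1, its image is an edge of G2:
  (0,2) → (φ(0),φ(2)) = (7,9) ∈ E(G2) ✓
  (0,4) → (φ(0),φ(4)) = (1,7) ∈ E(G2) ✓
  (0,5) → (φ(0),φ(5)) = (3,7) ∈ E(G2) ✓
  (0,8) → (φ(0),φ(8)) = (6,7) ∈ E(G2) ✓
  (1,3) → (φ(1),φ(3)) = (2,8) ∈ E(G2) ✓
  (1,6) → (φ(1),φ(6)) = (2,10) ∈ E(G2) ✓
  (1,7) → (φ(1),φ(7)) = (2,5) ∈ E(G2) ✓
  (1,8) → (φ(1),φ(8)) = (2,6) ∈ E(G2) ✓
  (1,9) → (φ(1),φ(9)) = (0,2) ∈ E(G2) ✓
  (1,10) → (φ(1),φ(10)) = (2,4) ∈ E(G2) ✓
  (2,6) → (φ(2),φ(6)) = (9,10) ∈ E(G2) ✓
  (2,8) → (φ(2),φ(8)) = (6,9) ∈ E(G2) ✓
  (2,9) → (φ(2),φ(9)) = (0,9) ∈ E(G2) ✓
  (2,10) → (φ(2),φ(10)) = (4,9) ∈ E(G2) ✓
  (3,5) → (φ(3),φ(5)) = (3,8) ∈ E(G2) ✓
  (3,10) → (φ(3),φ(10)) = (4,8) ∈ E(G2) ✓
  (4,7) → (φ(4),φ(7)) = (1,5) ∈ E(G2) ✓
  (5,6) → (φ(5),φ(6)) = (3,10) ∈ E(G2) ✓
  (6,7) → (φ(6),φ(7)) = (5,10) ∈ E(G2) ✓
  (6,10) → (φ(6),φ(10)) = (4,10) ∈ E(G2) ✓
  (7,9) → (φ(7),φ(9)) = (0,5) ∈ E(G2) ✓
  (8,10) → (φ(8),φ(10)) = (4,6) ∈ E(G2) ✓
  (9,10) → (φ(9),φ(10)) = (0,4) ∈ E(G2) ✓
All 23 edges of G1 map to edges of G2, and |E(G1)| = |E(G2)| = 23, so φ is a bijection on edges as well as vertices. Hence G1 ≅ G2.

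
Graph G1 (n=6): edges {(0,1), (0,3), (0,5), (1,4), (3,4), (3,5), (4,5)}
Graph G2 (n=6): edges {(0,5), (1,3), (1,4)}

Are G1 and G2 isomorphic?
No, not isomorphic

The graphs are NOT isomorphic.

Connected components of G1: 2 component(s) with vertex sets [[2], [0, 1, 3, 4, 5]], sizes [1, 5].
Connected components of G2: 3 component(s) with vertex sets [[2], [0, 5], [1, 3, 4]], sizes [1, 2, 3].
The number of connected components (and the multiset of component sizes) is an isomorphism invariant — an isomorphism maps each component of G1 bijectively onto a component of G2. Since G1 has 2 component(s) and G2 has 3, they cannot be isomorphic.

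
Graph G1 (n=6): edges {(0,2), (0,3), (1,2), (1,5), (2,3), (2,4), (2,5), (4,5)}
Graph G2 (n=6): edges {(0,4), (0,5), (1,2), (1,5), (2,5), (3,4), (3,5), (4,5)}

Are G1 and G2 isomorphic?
Yes, isomorphic

The graphs are isomorphic.
One valid mapping φ: V(G1) → V(G2): 0→1, 1→0, 2→5, 3→2, 4→3, 5→4

Verify φ preserves adjacency — for each edge of G1, its image is an edge of G2:
  (0,2) → (φ(0),φ(2)) = (1,5) ∈ E(G2) ✓
  (0,3) → (φ(0),φ(3)) = (1,2) ∈ E(G2) ✓
  (1,2) → (φ(1),φ(2)) = (0,5) ∈ E(G2) ✓
  (1,5) → (φ(1),φ(5)) = (0,4) ∈ E(G2) ✓
  (2,3) → (φ(2),φ(3)) = (2,5) ∈ E(G2) ✓
  (2,4) → (φ(2),φ(4)) = (3,5) ∈ E(G2) ✓
  (2,5) → (φ(2),φ(5)) = (4,5) ∈ E(G2) ✓
  (4,5) → (φ(4),φ(5)) = (3,4) ∈ E(G2) ✓
All 8 edges of G1 map to edges of G2, and |E(G1)| = |E(G2)| = 8, so φ is a bijection on edges as well as vertices. Hence G1 ≅ G2.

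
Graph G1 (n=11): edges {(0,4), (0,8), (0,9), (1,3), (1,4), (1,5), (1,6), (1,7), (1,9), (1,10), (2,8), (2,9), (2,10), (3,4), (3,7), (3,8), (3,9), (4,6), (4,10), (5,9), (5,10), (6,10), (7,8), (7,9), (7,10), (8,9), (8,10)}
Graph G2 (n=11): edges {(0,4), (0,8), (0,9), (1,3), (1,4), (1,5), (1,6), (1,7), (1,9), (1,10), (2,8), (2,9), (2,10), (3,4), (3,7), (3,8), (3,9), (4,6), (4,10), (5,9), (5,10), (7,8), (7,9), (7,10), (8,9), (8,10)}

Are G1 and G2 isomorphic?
No, not isomorphic

The graphs are NOT isomorphic.

Counting edges: G1 has 27 edge(s); G2 has 26 edge(s).
Edge count is an isomorphism invariant (a bijection on vertices induces a bijection on edges), so differing edge counts rule out isomorphism.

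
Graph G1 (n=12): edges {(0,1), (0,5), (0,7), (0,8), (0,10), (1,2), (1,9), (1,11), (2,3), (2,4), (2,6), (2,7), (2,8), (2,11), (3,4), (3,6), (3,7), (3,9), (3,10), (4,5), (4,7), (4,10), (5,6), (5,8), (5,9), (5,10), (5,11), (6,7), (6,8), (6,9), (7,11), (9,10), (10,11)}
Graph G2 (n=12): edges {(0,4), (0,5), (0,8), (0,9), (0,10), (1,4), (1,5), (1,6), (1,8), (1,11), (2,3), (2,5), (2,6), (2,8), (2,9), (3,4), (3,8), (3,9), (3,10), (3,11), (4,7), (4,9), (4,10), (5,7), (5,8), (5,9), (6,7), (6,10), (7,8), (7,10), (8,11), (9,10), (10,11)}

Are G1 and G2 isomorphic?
Yes, isomorphic

The graphs are isomorphic.
One valid mapping φ: V(G1) → V(G2): 0→1, 1→6, 2→10, 3→9, 4→0, 5→8, 6→3, 7→4, 8→11, 9→2, 10→5, 11→7

Verify φ preserves adjacency — for each edge of G1, its image is an edge of G2:
  (0,1) → (φ(0),φ(1)) = (1,6) ∈ E(G2) ✓
  (0,5) → (φ(0),φ(5)) = (1,8) ∈ E(G2) ✓
  (0,7) → (φ(0),φ(7)) = (1,4) ∈ E(G2) ✓
  (0,8) → (φ(0),φ(8)) = (1,11) ∈ E(G2) ✓
  (0,10) → (φ(0),φ(10)) = (1,5) ∈ E(G2) ✓
  (1,2) → (φ(1),φ(2)) = (6,10) ∈ E(G2) ✓
  (1,9) → (φ(1),φ(9)) = (2,6) ∈ E(G2) ✓
  (1,11) → (φ(1),φ(11)) = (6,7) ∈ E(G2) ✓
  (2,3) → (φ(2),φ(3)) = (9,10) ∈ E(G2) ✓
  (2,4) → (φ(2),φ(4)) = (0,10) ∈ E(G2) ✓
  (2,6) → (φ(2),φ(6)) = (3,10) ∈ E(G2) ✓
  (2,7) → (φ(2),φ(7)) = (4,10) ∈ E(G2) ✓
  (2,8) → (φ(2),φ(8)) = (10,11) ∈ E(G2) ✓
  (2,11) → (φ(2),φ(11)) = (7,10) ∈ E(G2) ✓
  (3,4) → (φ(3),φ(4)) = (0,9) ∈ E(G2) ✓
  (3,6) → (φ(3),φ(6)) = (3,9) ∈ E(G2) ✓
  (3,7) → (φ(3),φ(7)) = (4,9) ∈ E(G2) ✓
  (3,9) → (φ(3),φ(9)) = (2,9) ∈ E(G2) ✓
  (3,10) → (φ(3),φ(10)) = (5,9) ∈ E(G2) ✓
  (4,5) → (φ(4),φ(5)) = (0,8) ∈ E(G2) ✓
  (4,7) → (φ(4),φ(7)) = (0,4) ∈ E(G2) ✓
  (4,10) → (φ(4),φ(10)) = (0,5) ∈ E(G2) ✓
  (5,6) → (φ(5),φ(6)) = (3,8) ∈ E(G2) ✓
  (5,8) → (φ(5),φ(8)) = (8,11) ∈ E(G2) ✓
  (5,9) → (φ(5),φ(9)) = (2,8) ∈ E(G2) ✓
  (5,10) → (φ(5),φ(10)) = (5,8) ∈ E(G2) ✓
  (5,11) → (φ(5),φ(11)) = (7,8) ∈ E(G2) ✓
  (6,7) → (φ(6),φ(7)) = (3,4) ∈ E(G2) ✓
  (6,8) → (φ(6),φ(8)) = (3,11) ∈ E(G2) ✓
  (6,9) → (φ(6),φ(9)) = (2,3) ∈ E(G2) ✓
  (7,11) → (φ(7),φ(11)) = (4,7) ∈ E(G2) ✓
  (9,10) → (φ(9),φ(10)) = (2,5) ∈ E(G2) ✓
  (10,11) → (φ(10),φ(11)) = (5,7) ∈ E(G2) ✓
All 33 edges of G1 map to edges of G2, and |E(G1)| = |E(G2)| = 33, so φ is a bijection on edges as well as vertices. Hence G1 ≅ G2.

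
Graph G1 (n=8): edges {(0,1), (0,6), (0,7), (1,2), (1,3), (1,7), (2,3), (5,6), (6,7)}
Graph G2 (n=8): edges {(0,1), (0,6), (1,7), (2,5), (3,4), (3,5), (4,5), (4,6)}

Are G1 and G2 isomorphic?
No, not isomorphic

The graphs are NOT isomorphic.

Counting triangles (3-cliques): G1 has 3, G2 has 1.
Triangle count is an isomorphism invariant, so differing triangle counts rule out isomorphism.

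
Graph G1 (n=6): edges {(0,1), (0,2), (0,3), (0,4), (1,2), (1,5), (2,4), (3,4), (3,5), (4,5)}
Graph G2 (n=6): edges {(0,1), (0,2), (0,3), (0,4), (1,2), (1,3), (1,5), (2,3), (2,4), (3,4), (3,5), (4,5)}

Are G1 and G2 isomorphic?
No, not isomorphic

The graphs are NOT isomorphic.

Counting edges: G1 has 10 edge(s); G2 has 12 edge(s).
Edge count is an isomorphism invariant (a bijection on vertices induces a bijection on edges), so differing edge counts rule out isomorphism.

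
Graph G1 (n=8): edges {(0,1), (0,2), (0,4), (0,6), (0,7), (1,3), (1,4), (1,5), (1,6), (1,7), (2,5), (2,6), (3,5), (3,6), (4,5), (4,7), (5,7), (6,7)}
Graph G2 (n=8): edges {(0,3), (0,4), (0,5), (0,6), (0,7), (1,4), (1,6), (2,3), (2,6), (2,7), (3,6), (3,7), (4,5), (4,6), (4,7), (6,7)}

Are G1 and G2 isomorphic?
No, not isomorphic

The graphs are NOT isomorphic.

Counting triangles (3-cliques): G1 has 13, G2 has 12.
Triangle count is an isomorphism invariant, so differing triangle counts rule out isomorphism.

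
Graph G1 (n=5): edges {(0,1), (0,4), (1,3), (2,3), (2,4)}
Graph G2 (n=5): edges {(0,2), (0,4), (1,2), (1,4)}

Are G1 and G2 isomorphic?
No, not isomorphic

The graphs are NOT isomorphic.

Connected components of G1: 1 component(s) with vertex sets [[0, 1, 2, 3, 4]], sizes [5].
Connected components of G2: 2 component(s) with vertex sets [[3], [0, 1, 2, 4]], sizes [1, 4].
The number of connected components (and the multiset of component sizes) is an isomorphism invariant — an isomorphism maps each component of G1 bijectively onto a component of G2. Since G1 has 1 component(s) and G2 has 2, they cannot be isomorphic.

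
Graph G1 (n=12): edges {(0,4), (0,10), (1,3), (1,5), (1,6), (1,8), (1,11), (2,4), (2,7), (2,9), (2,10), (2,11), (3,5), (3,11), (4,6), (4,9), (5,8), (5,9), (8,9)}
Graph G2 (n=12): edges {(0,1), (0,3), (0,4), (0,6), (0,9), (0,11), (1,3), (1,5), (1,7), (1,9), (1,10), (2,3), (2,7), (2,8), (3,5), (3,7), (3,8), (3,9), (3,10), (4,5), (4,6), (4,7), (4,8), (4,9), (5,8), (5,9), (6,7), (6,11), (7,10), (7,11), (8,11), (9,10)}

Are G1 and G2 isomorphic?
No, not isomorphic

The graphs are NOT isomorphic.

Counting triangles (3-cliques): G1 has 5, G2 has 23.
Triangle count is an isomorphism invariant, so differing triangle counts rule out isomorphism.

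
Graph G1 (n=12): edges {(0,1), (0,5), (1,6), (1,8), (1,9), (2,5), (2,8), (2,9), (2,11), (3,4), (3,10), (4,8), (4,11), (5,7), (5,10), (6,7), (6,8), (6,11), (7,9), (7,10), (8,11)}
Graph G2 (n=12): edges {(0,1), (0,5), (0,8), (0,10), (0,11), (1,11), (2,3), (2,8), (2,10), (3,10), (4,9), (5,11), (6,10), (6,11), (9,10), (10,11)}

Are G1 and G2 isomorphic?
No, not isomorphic

The graphs are NOT isomorphic.

Connected components of G1: 1 component(s) with vertex sets [[0, 1, 2, 3, 4, 5, 6, 7, 8, 9, 10, 11]], sizes [12].
Connected components of G2: 2 component(s) with vertex sets [[7], [0, 1, 2, 3, 4, 5, 6, 8, 9, 10, 11]], sizes [1, 11].
The number of connected components (and the multiset of component sizes) is an isomorphism invariant — an isomorphism maps each component of G1 bijectively onto a component of G2. Since G1 has 1 component(s) and G2 has 2, they cannot be isomorphic.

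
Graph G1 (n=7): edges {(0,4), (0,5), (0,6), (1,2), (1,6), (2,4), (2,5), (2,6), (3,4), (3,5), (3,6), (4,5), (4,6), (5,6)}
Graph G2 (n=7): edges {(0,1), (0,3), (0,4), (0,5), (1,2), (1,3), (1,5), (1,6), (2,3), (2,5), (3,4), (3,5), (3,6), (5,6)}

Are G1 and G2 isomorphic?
Yes, isomorphic

The graphs are isomorphic.
One valid mapping φ: V(G1) → V(G2): 0→6, 1→4, 2→0, 3→2, 4→5, 5→1, 6→3

Verify φ preserves adjacency — for each edge of G1, its image is an edge of G2:
  (0,4) → (φ(0),φ(4)) = (5,6) ∈ E(G2) ✓
  (0,5) → (φ(0),φ(5)) = (1,6) ∈ E(G2) ✓
  (0,6) → (φ(0),φ(6)) = (3,6) ∈ E(G2) ✓
  (1,2) → (φ(1),φ(2)) = (0,4) ∈ E(G2) ✓
  (1,6) → (φ(1),φ(6)) = (3,4) ∈ E(G2) ✓
  (2,4) → (φ(2),φ(4)) = (0,5) ∈ E(G2) ✓
  (2,5) → (φ(2),φ(5)) = (0,1) ∈ E(G2) ✓
  (2,6) → (φ(2),φ(6)) = (0,3) ∈ E(G2) ✓
  (3,4) → (φ(3),φ(4)) = (2,5) ∈ E(G2) ✓
  (3,5) → (φ(3),φ(5)) = (1,2) ∈ E(G2) ✓
  (3,6) → (φ(3),φ(6)) = (2,3) ∈ E(G2) ✓
  (4,5) → (φ(4),φ(5)) = (1,5) ∈ E(G2) ✓
  (4,6) → (φ(4),φ(6)) = (3,5) ∈ E(G2) ✓
  (5,6) → (φ(5),φ(6)) = (1,3) ∈ E(G2) ✓
All 14 edges of G1 map to edges of G2, and |E(G1)| = |E(G2)| = 14, so φ is a bijection on edges as well as vertices. Hence G1 ≅ G2.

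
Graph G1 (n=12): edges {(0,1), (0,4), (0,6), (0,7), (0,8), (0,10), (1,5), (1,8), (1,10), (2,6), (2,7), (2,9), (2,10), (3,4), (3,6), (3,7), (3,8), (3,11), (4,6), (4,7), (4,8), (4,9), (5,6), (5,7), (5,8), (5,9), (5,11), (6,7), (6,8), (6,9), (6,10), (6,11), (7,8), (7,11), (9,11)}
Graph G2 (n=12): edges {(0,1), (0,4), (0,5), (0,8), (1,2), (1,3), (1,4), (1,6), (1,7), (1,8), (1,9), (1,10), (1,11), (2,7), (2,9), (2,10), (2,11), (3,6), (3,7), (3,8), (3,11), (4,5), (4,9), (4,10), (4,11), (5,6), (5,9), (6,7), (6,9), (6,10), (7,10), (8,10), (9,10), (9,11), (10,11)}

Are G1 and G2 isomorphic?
Yes, isomorphic

The graphs are isomorphic.
One valid mapping φ: V(G1) → V(G2): 0→4, 1→5, 2→8, 3→2, 4→11, 5→6, 6→1, 7→10, 8→9, 9→3, 10→0, 11→7

Verify φ preserves adjacency — for each edge of G1, its image is an edge of G2:
  (0,1) → (φ(0),φ(1)) = (4,5) ∈ E(G2) ✓
  (0,4) → (φ(0),φ(4)) = (4,11) ∈ E(G2) ✓
  (0,6) → (φ(0),φ(6)) = (1,4) ∈ E(G2) ✓
  (0,7) → (φ(0),φ(7)) = (4,10) ∈ E(G2) ✓
  (0,8) → (φ(0),φ(8)) = (4,9) ∈ E(G2) ✓
  (0,10) → (φ(0),φ(10)) = (0,4) ∈ E(G2) ✓
  (1,5) → (φ(1),φ(5)) = (5,6) ∈ E(G2) ✓
  (1,8) → (φ(1),φ(8)) = (5,9) ∈ E(G2) ✓
  (1,10) → (φ(1),φ(10)) = (0,5) ∈ E(G2) ✓
  (2,6) → (φ(2),φ(6)) = (1,8) ∈ E(G2) ✓
  (2,7) → (φ(2),φ(7)) = (8,10) ∈ E(G2) ✓
  (2,9) → (φ(2),φ(9)) = (3,8) ∈ E(G2) ✓
  (2,10) → (φ(2),φ(10)) = (0,8) ∈ E(G2) ✓
  (3,4) → (φ(3),φ(4)) = (2,11) ∈ E(G2) ✓
  (3,6) → (φ(3),φ(6)) = (1,2) ∈ E(G2) ✓
  (3,7) → (φ(3),φ(7)) = (2,10) ∈ E(G2) ✓
  (3,8) → (φ(3),φ(8)) = (2,9) ∈ E(G2) ✓
  (3,11) → (φ(3),φ(11)) = (2,7) ∈ E(G2) ✓
  (4,6) → (φ(4),φ(6)) = (1,11) ∈ E(G2) ✓
  (4,7) → (φ(4),φ(7)) = (10,11) ∈ E(G2) ✓
  (4,8) → (φ(4),φ(8)) = (9,11) ∈ E(G2) ✓
  (4,9) → (φ(4),φ(9)) = (3,11) ∈ E(G2) ✓
  (5,6) → (φ(5),φ(6)) = (1,6) ∈ E(G2) ✓
  (5,7) → (φ(5),φ(7)) = (6,10) ∈ E(G2) ✓
  (5,8) → (φ(5),φ(8)) = (6,9) ∈ E(G2) ✓
  (5,9) → (φ(5),φ(9)) = (3,6) ∈ E(G2) ✓
  (5,11) → (φ(5),φ(11)) = (6,7) ∈ E(G2) ✓
  (6,7) → (φ(6),φ(7)) = (1,10) ∈ E(G2) ✓
  (6,8) → (φ(6),φ(8)) = (1,9) ∈ E(G2) ✓
  (6,9) → (φ(6),φ(9)) = (1,3) ∈ E(G2) ✓
  (6,10) → (φ(6),φ(10)) = (0,1) ∈ E(G2) ✓
  (6,11) → (φ(6),φ(11)) = (1,7) ∈ E(G2) ✓
  (7,8) → (φ(7),φ(8)) = (9,10) ∈ E(G2) ✓
  (7,11) → (φ(7),φ(11)) = (7,10) ∈ E(G2) ✓
  (9,11) → (φ(9),φ(11)) = (3,7) ∈ E(G2) ✓
All 35 edges of G1 map to edges of G2, and |E(G1)| = |E(G2)| = 35, so φ is a bijection on edges as well as vertices. Hence G1 ≅ G2.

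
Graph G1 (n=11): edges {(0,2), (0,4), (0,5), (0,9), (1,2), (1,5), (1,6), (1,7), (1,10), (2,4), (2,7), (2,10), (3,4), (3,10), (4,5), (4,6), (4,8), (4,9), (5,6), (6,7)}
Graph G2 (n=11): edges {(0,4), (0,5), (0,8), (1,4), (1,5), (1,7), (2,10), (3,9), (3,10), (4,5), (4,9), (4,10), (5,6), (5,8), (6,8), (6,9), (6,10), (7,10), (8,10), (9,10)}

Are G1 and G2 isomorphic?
Yes, isomorphic

The graphs are isomorphic.
One valid mapping φ: V(G1) → V(G2): 0→9, 1→5, 2→4, 3→7, 4→10, 5→6, 6→8, 7→0, 8→2, 9→3, 10→1

Verify φ preserves adjacency — for each edge of G1, its image is an edge of G2:
  (0,2) → (φ(0),φ(2)) = (4,9) ∈ E(G2) ✓
  (0,4) → (φ(0),φ(4)) = (9,10) ∈ E(G2) ✓
  (0,5) → (φ(0),φ(5)) = (6,9) ∈ E(G2) ✓
  (0,9) → (φ(0),φ(9)) = (3,9) ∈ E(G2) ✓
  (1,2) → (φ(1),φ(2)) = (4,5) ∈ E(G2) ✓
  (1,5) → (φ(1),φ(5)) = (5,6) ∈ E(G2) ✓
  (1,6) → (φ(1),φ(6)) = (5,8) ∈ E(G2) ✓
  (1,7) → (φ(1),φ(7)) = (0,5) ∈ E(G2) ✓
  (1,10) → (φ(1),φ(10)) = (1,5) ∈ E(G2) ✓
  (2,4) → (φ(2),φ(4)) = (4,10) ∈ E(G2) ✓
  (2,7) → (φ(2),φ(7)) = (0,4) ∈ E(G2) ✓
  (2,10) → (φ(2),φ(10)) = (1,4) ∈ E(G2) ✓
  (3,4) → (φ(3),φ(4)) = (7,10) ∈ E(G2) ✓
  (3,10) → (φ(3),φ(10)) = (1,7) ∈ E(G2) ✓
  (4,5) → (φ(4),φ(5)) = (6,10) ∈ E(G2) ✓
  (4,6) → (φ(4),φ(6)) = (8,10) ∈ E(G2) ✓
  (4,8) → (φ(4),φ(8)) = (2,10) ∈ E(G2) ✓
  (4,9) → (φ(4),φ(9)) = (3,10) ∈ E(G2) ✓
  (5,6) → (φ(5),φ(6)) = (6,8) ∈ E(G2) ✓
  (6,7) → (φ(6),φ(7)) = (0,8) ∈ E(G2) ✓
All 20 edges of G1 map to edges of G2, and |E(G1)| = |E(G2)| = 20, so φ is a bijection on edges as well as vertices. Hence G1 ≅ G2.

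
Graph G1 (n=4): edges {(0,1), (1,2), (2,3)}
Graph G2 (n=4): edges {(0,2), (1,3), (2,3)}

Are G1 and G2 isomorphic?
Yes, isomorphic

The graphs are isomorphic.
One valid mapping φ: V(G1) → V(G2): 0→0, 1→2, 2→3, 3→1

Verify φ preserves adjacency — for each edge of G1, its image is an edge of G2:
  (0,1) → (φ(0),φ(1)) = (0,2) ∈ E(G2) ✓
  (1,2) → (φ(1),φ(2)) = (2,3) ∈ E(G2) ✓
  (2,3) → (φ(2),φ(3)) = (1,3) ∈ E(G2) ✓
All 3 edges of G1 map to edges of G2, and |E(G1)| = |E(G2)| = 3, so φ is a bijection on edges as well as vertices. Hence G1 ≅ G2.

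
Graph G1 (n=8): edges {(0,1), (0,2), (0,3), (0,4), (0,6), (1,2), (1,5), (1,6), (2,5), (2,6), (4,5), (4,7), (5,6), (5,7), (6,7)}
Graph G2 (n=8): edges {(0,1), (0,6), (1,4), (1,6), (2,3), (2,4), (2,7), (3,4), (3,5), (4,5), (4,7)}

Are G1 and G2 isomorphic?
No, not isomorphic

The graphs are NOT isomorphic.

Counting triangles (3-cliques): G1 has 9, G2 has 4.
Triangle count is an isomorphism invariant, so differing triangle counts rule out isomorphism.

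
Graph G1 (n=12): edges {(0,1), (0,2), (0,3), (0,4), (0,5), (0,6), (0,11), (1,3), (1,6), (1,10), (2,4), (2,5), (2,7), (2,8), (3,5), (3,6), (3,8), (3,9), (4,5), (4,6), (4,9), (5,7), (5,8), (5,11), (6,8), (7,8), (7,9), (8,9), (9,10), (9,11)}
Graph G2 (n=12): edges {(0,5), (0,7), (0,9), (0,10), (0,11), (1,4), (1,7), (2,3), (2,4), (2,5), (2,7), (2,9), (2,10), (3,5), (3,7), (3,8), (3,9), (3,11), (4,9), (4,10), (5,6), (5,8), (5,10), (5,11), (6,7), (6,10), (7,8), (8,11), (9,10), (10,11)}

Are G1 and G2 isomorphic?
Yes, isomorphic

The graphs are isomorphic.
One valid mapping φ: V(G1) → V(G2): 0→10, 1→4, 2→11, 3→2, 4→0, 5→5, 6→9, 7→8, 8→3, 9→7, 10→1, 11→6

Verify φ preserves adjacency — for each edge of G1, its image is an edge of G2:
  (0,1) → (φ(0),φ(1)) = (4,10) ∈ E(G2) ✓
  (0,2) → (φ(0),φ(2)) = (10,11) ∈ E(G2) ✓
  (0,3) → (φ(0),φ(3)) = (2,10) ∈ E(G2) ✓
  (0,4) → (φ(0),φ(4)) = (0,10) ∈ E(G2) ✓
  (0,5) → (φ(0),φ(5)) = (5,10) ∈ E(G2) ✓
  (0,6) → (φ(0),φ(6)) = (9,10) ∈ E(G2) ✓
  (0,11) → (φ(0),φ(11)) = (6,10) ∈ E(G2) ✓
  (1,3) → (φ(1),φ(3)) = (2,4) ∈ E(G2) ✓
  (1,6) → (φ(1),φ(6)) = (4,9) ∈ E(G2) ✓
  (1,10) → (φ(1),φ(10)) = (1,4) ∈ E(G2) ✓
  (2,4) → (φ(2),φ(4)) = (0,11) ∈ E(G2) ✓
  (2,5) → (φ(2),φ(5)) = (5,11) ∈ E(G2) ✓
  (2,7) → (φ(2),φ(7)) = (8,11) ∈ E(G2) ✓
  (2,8) → (φ(2),φ(8)) = (3,11) ∈ E(G2) ✓
  (3,5) → (φ(3),φ(5)) = (2,5) ∈ E(G2) ✓
  (3,6) → (φ(3),φ(6)) = (2,9) ∈ E(G2) ✓
  (3,8) → (φ(3),φ(8)) = (2,3) ∈ E(G2) ✓
  (3,9) → (φ(3),φ(9)) = (2,7) ∈ E(G2) ✓
  (4,5) → (φ(4),φ(5)) = (0,5) ∈ E(G2) ✓
  (4,6) → (φ(4),φ(6)) = (0,9) ∈ E(G2) ✓
  (4,9) → (φ(4),φ(9)) = (0,7) ∈ E(G2) ✓
  (5,7) → (φ(5),φ(7)) = (5,8) ∈ E(G2) ✓
  (5,8) → (φ(5),φ(8)) = (3,5) ∈ E(G2) ✓
  (5,11) → (φ(5),φ(11)) = (5,6) ∈ E(G2) ✓
  (6,8) → (φ(6),φ(8)) = (3,9) ∈ E(G2) ✓
  (7,8) → (φ(7),φ(8)) = (3,8) ∈ E(G2) ✓
  (7,9) → (φ(7),φ(9)) = (7,8) ∈ E(G2) ✓
  (8,9) → (φ(8),φ(9)) = (3,7) ∈ E(G2) ✓
  (9,10) → (φ(9),φ(10)) = (1,7) ∈ E(G2) ✓
  (9,11) → (φ(9),φ(11)) = (6,7) ∈ E(G2) ✓
All 30 edges of G1 map to edges of G2, and |E(G1)| = |E(G2)| = 30, so φ is a bijection on edges as well as vertices. Hence G1 ≅ G2.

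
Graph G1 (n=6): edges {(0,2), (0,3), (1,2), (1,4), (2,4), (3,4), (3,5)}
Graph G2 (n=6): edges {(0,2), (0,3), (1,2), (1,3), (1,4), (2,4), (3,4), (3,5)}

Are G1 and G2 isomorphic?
No, not isomorphic

The graphs are NOT isomorphic.

Counting edges: G1 has 7 edge(s); G2 has 8 edge(s).
Edge count is an isomorphism invariant (a bijection on vertices induces a bijection on edges), so differing edge counts rule out isomorphism.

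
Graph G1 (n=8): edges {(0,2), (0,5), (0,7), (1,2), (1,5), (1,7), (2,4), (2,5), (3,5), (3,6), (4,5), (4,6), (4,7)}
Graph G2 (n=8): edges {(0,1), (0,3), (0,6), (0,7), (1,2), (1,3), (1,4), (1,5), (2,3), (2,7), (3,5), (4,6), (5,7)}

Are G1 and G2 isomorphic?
Yes, isomorphic

The graphs are isomorphic.
One valid mapping φ: V(G1) → V(G2): 0→5, 1→2, 2→3, 3→4, 4→0, 5→1, 6→6, 7→7

Verify φ preserves adjacency — for each edge of G1, its image is an edge of G2:
  (0,2) → (φ(0),φ(2)) = (3,5) ∈ E(G2) ✓
  (0,5) → (φ(0),φ(5)) = (1,5) ∈ E(G2) ✓
  (0,7) → (φ(0),φ(7)) = (5,7) ∈ E(G2) ✓
  (1,2) → (φ(1),φ(2)) = (2,3) ∈ E(G2) ✓
  (1,5) → (φ(1),φ(5)) = (1,2) ∈ E(G2) ✓
  (1,7) → (φ(1),φ(7)) = (2,7) ∈ E(G2) ✓
  (2,4) → (φ(2),φ(4)) = (0,3) ∈ E(G2) ✓
  (2,5) → (φ(2),φ(5)) = (1,3) ∈ E(G2) ✓
  (3,5) → (φ(3),φ(5)) = (1,4) ∈ E(G2) ✓
  (3,6) → (φ(3),φ(6)) = (4,6) ∈ E(G2) ✓
  (4,5) → (φ(4),φ(5)) = (0,1) ∈ E(G2) ✓
  (4,6) → (φ(4),φ(6)) = (0,6) ∈ E(G2) ✓
  (4,7) → (φ(4),φ(7)) = (0,7) ∈ E(G2) ✓
All 13 edges of G1 map to edges of G2, and |E(G1)| = |E(G2)| = 13, so φ is a bijection on edges as well as vertices. Hence G1 ≅ G2.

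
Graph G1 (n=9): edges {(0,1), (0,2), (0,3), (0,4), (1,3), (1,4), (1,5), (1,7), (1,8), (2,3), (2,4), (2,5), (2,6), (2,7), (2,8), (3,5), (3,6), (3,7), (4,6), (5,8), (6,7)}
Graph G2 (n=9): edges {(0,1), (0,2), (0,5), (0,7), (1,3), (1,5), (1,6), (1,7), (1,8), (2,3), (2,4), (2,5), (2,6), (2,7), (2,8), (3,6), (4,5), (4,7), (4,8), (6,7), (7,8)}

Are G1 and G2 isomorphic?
Yes, isomorphic

The graphs are isomorphic.
One valid mapping φ: V(G1) → V(G2): 0→0, 1→1, 2→2, 3→7, 4→5, 5→6, 6→4, 7→8, 8→3

Verify φ preserves adjacency — for each edge of G1, its image is an edge of G2:
  (0,1) → (φ(0),φ(1)) = (0,1) ∈ E(G2) ✓
  (0,2) → (φ(0),φ(2)) = (0,2) ∈ E(G2) ✓
  (0,3) → (φ(0),φ(3)) = (0,7) ∈ E(G2) ✓
  (0,4) → (φ(0),φ(4)) = (0,5) ∈ E(G2) ✓
  (1,3) → (φ(1),φ(3)) = (1,7) ∈ E(G2) ✓
  (1,4) → (φ(1),φ(4)) = (1,5) ∈ E(G2) ✓
  (1,5) → (φ(1),φ(5)) = (1,6) ∈ E(G2) ✓
  (1,7) → (φ(1),φ(7)) = (1,8) ∈ E(G2) ✓
  (1,8) → (φ(1),φ(8)) = (1,3) ∈ E(G2) ✓
  (2,3) → (φ(2),φ(3)) = (2,7) ∈ E(G2) ✓
  (2,4) → (φ(2),φ(4)) = (2,5) ∈ E(G2) ✓
  (2,5) → (φ(2),φ(5)) = (2,6) ∈ E(G2) ✓
  (2,6) → (φ(2),φ(6)) = (2,4) ∈ E(G2) ✓
  (2,7) → (φ(2),φ(7)) = (2,8) ∈ E(G2) ✓
  (2,8) → (φ(2),φ(8)) = (2,3) ∈ E(G2) ✓
  (3,5) → (φ(3),φ(5)) = (6,7) ∈ E(G2) ✓
  (3,6) → (φ(3),φ(6)) = (4,7) ∈ E(G2) ✓
  (3,7) → (φ(3),φ(7)) = (7,8) ∈ E(G2) ✓
  (4,6) → (φ(4),φ(6)) = (4,5) ∈ E(G2) ✓
  (5,8) → (φ(5),φ(8)) = (3,6) ∈ E(G2) ✓
  (6,7) → (φ(6),φ(7)) = (4,8) ∈ E(G2) ✓
All 21 edges of G1 map to edges of G2, and |E(G1)| = |E(G2)| = 21, so φ is a bijection on edges as well as vertices. Hence G1 ≅ G2.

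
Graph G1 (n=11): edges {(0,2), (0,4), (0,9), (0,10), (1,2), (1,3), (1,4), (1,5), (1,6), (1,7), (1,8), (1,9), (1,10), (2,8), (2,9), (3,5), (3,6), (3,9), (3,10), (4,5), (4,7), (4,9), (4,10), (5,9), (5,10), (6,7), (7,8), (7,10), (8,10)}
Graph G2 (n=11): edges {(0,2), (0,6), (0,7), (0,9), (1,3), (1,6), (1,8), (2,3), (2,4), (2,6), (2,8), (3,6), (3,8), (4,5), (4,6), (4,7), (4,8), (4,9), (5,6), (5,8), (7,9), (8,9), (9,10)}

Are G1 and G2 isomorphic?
No, not isomorphic

The graphs are NOT isomorphic.

Counting triangles (3-cliques): G1 has 25, G2 has 12.
Triangle count is an isomorphism invariant, so differing triangle counts rule out isomorphism.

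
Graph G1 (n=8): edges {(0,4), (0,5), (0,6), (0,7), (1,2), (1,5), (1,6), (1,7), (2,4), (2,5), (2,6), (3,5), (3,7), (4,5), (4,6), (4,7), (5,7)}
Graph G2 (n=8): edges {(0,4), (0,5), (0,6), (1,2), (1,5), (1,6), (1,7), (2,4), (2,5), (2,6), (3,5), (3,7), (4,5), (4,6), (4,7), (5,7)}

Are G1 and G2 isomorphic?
No, not isomorphic

The graphs are NOT isomorphic.

Counting edges: G1 has 17 edge(s); G2 has 16 edge(s).
Edge count is an isomorphism invariant (a bijection on vertices induces a bijection on edges), so differing edge counts rule out isomorphism.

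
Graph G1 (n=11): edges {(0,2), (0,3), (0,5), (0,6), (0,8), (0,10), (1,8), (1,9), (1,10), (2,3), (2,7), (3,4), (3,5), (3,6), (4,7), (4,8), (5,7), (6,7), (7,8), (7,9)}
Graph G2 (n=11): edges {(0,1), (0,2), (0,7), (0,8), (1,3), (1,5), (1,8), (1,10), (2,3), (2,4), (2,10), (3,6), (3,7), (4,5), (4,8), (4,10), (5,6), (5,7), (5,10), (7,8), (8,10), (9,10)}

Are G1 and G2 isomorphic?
No, not isomorphic

The graphs are NOT isomorphic.

Counting triangles (3-cliques): G1 has 4, G2 has 7.
Triangle count is an isomorphism invariant, so differing triangle counts rule out isomorphism.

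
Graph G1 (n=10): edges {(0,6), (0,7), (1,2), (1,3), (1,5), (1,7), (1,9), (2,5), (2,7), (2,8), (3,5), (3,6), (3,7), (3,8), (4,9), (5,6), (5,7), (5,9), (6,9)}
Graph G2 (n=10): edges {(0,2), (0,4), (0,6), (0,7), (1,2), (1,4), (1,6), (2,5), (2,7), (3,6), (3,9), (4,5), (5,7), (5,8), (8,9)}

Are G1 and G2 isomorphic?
No, not isomorphic

The graphs are NOT isomorphic.

Degrees in G1: deg(0)=2, deg(1)=5, deg(2)=4, deg(3)=5, deg(4)=1, deg(5)=6, deg(6)=4, deg(7)=5, deg(8)=2, deg(9)=4.
Sorted degree sequence of G1: [6, 5, 5, 5, 4, 4, 4, 2, 2, 1].
Degrees in G2: deg(0)=4, deg(1)=3, deg(2)=4, deg(3)=2, deg(4)=3, deg(5)=4, deg(6)=3, deg(7)=3, deg(8)=2, deg(9)=2.
Sorted degree sequence of G2: [4, 4, 4, 3, 3, 3, 3, 2, 2, 2].
The (sorted) degree sequence is an isomorphism invariant, so since G1 and G2 have different degree sequences they cannot be isomorphic.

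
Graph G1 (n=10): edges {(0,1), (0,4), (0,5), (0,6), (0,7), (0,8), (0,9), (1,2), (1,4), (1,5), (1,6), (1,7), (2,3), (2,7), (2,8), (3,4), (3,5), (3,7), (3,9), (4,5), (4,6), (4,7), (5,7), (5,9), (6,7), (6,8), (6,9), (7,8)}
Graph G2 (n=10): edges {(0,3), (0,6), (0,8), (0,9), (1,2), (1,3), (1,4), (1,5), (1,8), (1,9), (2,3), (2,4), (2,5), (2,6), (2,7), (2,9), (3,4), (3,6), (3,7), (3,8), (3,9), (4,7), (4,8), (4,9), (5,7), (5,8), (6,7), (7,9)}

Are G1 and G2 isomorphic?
Yes, isomorphic

The graphs are isomorphic.
One valid mapping φ: V(G1) → V(G2): 0→2, 1→9, 2→0, 3→8, 4→4, 5→1, 6→7, 7→3, 8→6, 9→5

Verify φ preserves adjacency — for each edge of G1, its image is an edge of G2:
  (0,1) → (φ(0),φ(1)) = (2,9) ∈ E(G2) ✓
  (0,4) → (φ(0),φ(4)) = (2,4) ∈ E(G2) ✓
  (0,5) → (φ(0),φ(5)) = (1,2) ∈ E(G2) ✓
  (0,6) → (φ(0),φ(6)) = (2,7) ∈ E(G2) ✓
  (0,7) → (φ(0),φ(7)) = (2,3) ∈ E(G2) ✓
  (0,8) → (φ(0),φ(8)) = (2,6) ∈ E(G2) ✓
  (0,9) → (φ(0),φ(9)) = (2,5) ∈ E(G2) ✓
  (1,2) → (φ(1),φ(2)) = (0,9) ∈ E(G2) ✓
  (1,4) → (φ(1),φ(4)) = (4,9) ∈ E(G2) ✓
  (1,5) → (φ(1),φ(5)) = (1,9) ∈ E(G2) ✓
  (1,6) → (φ(1),φ(6)) = (7,9) ∈ E(G2) ✓
  (1,7) → (φ(1),φ(7)) = (3,9) ∈ E(G2) ✓
  (2,3) → (φ(2),φ(3)) = (0,8) ∈ E(G2) ✓
  (2,7) → (φ(2),φ(7)) = (0,3) ∈ E(G2) ✓
  (2,8) → (φ(2),φ(8)) = (0,6) ∈ E(G2) ✓
  (3,4) → (φ(3),φ(4)) = (4,8) ∈ E(G2) ✓
  (3,5) → (φ(3),φ(5)) = (1,8) ∈ E(G2) ✓
  (3,7) → (φ(3),φ(7)) = (3,8) ∈ E(G2) ✓
  (3,9) → (φ(3),φ(9)) = (5,8) ∈ E(G2) ✓
  (4,5) → (φ(4),φ(5)) = (1,4) ∈ E(G2) ✓
  (4,6) → (φ(4),φ(6)) = (4,7) ∈ E(G2) ✓
  (4,7) → (φ(4),φ(7)) = (3,4) ∈ E(G2) ✓
  (5,7) → (φ(5),φ(7)) = (1,3) ∈ E(G2) ✓
  (5,9) → (φ(5),φ(9)) = (1,5) ∈ E(G2) ✓
  (6,7) → (φ(6),φ(7)) = (3,7) ∈ E(G2) ✓
  (6,8) → (φ(6),φ(8)) = (6,7) ∈ E(G2) ✓
  (6,9) → (φ(6),φ(9)) = (5,7) ∈ E(G2) ✓
  (7,8) → (φ(7),φ(8)) = (3,6) ∈ E(G2) ✓
All 28 edges of G1 map to edges of G2, and |E(G1)| = |E(G2)| = 28, so φ is a bijection on edges as well as vertices. Hence G1 ≅ G2.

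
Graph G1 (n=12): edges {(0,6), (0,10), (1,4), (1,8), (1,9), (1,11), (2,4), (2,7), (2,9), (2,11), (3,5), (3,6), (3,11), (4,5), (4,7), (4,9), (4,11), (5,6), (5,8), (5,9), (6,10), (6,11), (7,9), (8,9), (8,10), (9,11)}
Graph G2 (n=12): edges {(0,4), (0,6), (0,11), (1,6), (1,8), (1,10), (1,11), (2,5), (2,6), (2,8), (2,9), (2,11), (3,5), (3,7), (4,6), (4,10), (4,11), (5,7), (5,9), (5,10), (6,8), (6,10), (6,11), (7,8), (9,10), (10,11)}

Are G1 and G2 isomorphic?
Yes, isomorphic

The graphs are isomorphic.
One valid mapping φ: V(G1) → V(G2): 0→3, 1→1, 2→4, 3→9, 4→11, 5→2, 6→5, 7→0, 8→8, 9→6, 10→7, 11→10

Verify φ preserves adjacency — for each edge of G1, its image is an edge of G2:
  (0,6) → (φ(0),φ(6)) = (3,5) ∈ E(G2) ✓
  (0,10) → (φ(0),φ(10)) = (3,7) ∈ E(G2) ✓
  (1,4) → (φ(1),φ(4)) = (1,11) ∈ E(G2) ✓
  (1,8) → (φ(1),φ(8)) = (1,8) ∈ E(G2) ✓
  (1,9) → (φ(1),φ(9)) = (1,6) ∈ E(G2) ✓
  (1,11) → (φ(1),φ(11)) = (1,10) ∈ E(G2) ✓
  (2,4) → (φ(2),φ(4)) = (4,11) ∈ E(G2) ✓
  (2,7) → (φ(2),φ(7)) = (0,4) ∈ E(G2) ✓
  (2,9) → (φ(2),φ(9)) = (4,6) ∈ E(G2) ✓
  (2,11) → (φ(2),φ(11)) = (4,10) ∈ E(G2) ✓
  (3,5) → (φ(3),φ(5)) = (2,9) ∈ E(G2) ✓
  (3,6) → (φ(3),φ(6)) = (5,9) ∈ E(G2) ✓
  (3,11) → (φ(3),φ(11)) = (9,10) ∈ E(G2) ✓
  (4,5) → (φ(4),φ(5)) = (2,11) ∈ E(G2) ✓
  (4,7) → (φ(4),φ(7)) = (0,11) ∈ E(G2) ✓
  (4,9) → (φ(4),φ(9)) = (6,11) ∈ E(G2) ✓
  (4,11) → (φ(4),φ(11)) = (10,11) ∈ E(G2) ✓
  (5,6) → (φ(5),φ(6)) = (2,5) ∈ E(G2) ✓
  (5,8) → (φ(5),φ(8)) = (2,8) ∈ E(G2) ✓
  (5,9) → (φ(5),φ(9)) = (2,6) ∈ E(G2) ✓
  (6,10) → (φ(6),φ(10)) = (5,7) ∈ E(G2) ✓
  (6,11) → (φ(6),φ(11)) = (5,10) ∈ E(G2) ✓
  (7,9) → (φ(7),φ(9)) = (0,6) ∈ E(G2) ✓
  (8,9) → (φ(8),φ(9)) = (6,8) ∈ E(G2) ✓
  (8,10) → (φ(8),φ(10)) = (7,8) ∈ E(G2) ✓
  (9,11) → (φ(9),φ(11)) = (6,10) ∈ E(G2) ✓
All 26 edges of G1 map to edges of G2, and |E(G1)| = |E(G2)| = 26, so φ is a bijection on edges as well as vertices. Hence G1 ≅ G2.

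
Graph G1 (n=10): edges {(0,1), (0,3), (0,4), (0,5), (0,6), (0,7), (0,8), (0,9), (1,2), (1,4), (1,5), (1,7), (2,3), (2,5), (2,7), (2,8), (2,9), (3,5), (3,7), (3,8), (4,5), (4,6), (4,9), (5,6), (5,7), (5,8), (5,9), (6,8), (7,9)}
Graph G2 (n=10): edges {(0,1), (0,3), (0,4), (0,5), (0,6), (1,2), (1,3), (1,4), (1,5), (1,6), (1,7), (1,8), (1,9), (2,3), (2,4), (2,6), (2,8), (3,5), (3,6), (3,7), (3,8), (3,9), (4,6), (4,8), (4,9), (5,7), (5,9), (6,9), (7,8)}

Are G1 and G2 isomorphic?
Yes, isomorphic

The graphs are isomorphic.
One valid mapping φ: V(G1) → V(G2): 0→3, 1→9, 2→4, 3→2, 4→5, 5→1, 6→7, 7→6, 8→8, 9→0

Verify φ preserves adjacency — for each edge of G1, its image is an edge of G2:
  (0,1) → (φ(0),φ(1)) = (3,9) ∈ E(G2) ✓
  (0,3) → (φ(0),φ(3)) = (2,3) ∈ E(G2) ✓
  (0,4) → (φ(0),φ(4)) = (3,5) ∈ E(G2) ✓
  (0,5) → (φ(0),φ(5)) = (1,3) ∈ E(G2) ✓
  (0,6) → (φ(0),φ(6)) = (3,7) ∈ E(G2) ✓
  (0,7) → (φ(0),φ(7)) = (3,6) ∈ E(G2) ✓
  (0,8) → (φ(0),φ(8)) = (3,8) ∈ E(G2) ✓
  (0,9) → (φ(0),φ(9)) = (0,3) ∈ E(G2) ✓
  (1,2) → (φ(1),φ(2)) = (4,9) ∈ E(G2) ✓
  (1,4) → (φ(1),φ(4)) = (5,9) ∈ E(G2) ✓
  (1,5) → (φ(1),φ(5)) = (1,9) ∈ E(G2) ✓
  (1,7) → (φ(1),φ(7)) = (6,9) ∈ E(G2) ✓
  (2,3) → (φ(2),φ(3)) = (2,4) ∈ E(G2) ✓
  (2,5) → (φ(2),φ(5)) = (1,4) ∈ E(G2) ✓
  (2,7) → (φ(2),φ(7)) = (4,6) ∈ E(G2) ✓
  (2,8) → (φ(2),φ(8)) = (4,8) ∈ E(G2) ✓
  (2,9) → (φ(2),φ(9)) = (0,4) ∈ E(G2) ✓
  (3,5) → (φ(3),φ(5)) = (1,2) ∈ E(G2) ✓
  (3,7) → (φ(3),φ(7)) = (2,6) ∈ E(G2) ✓
  (3,8) → (φ(3),φ(8)) = (2,8) ∈ E(G2) ✓
  (4,5) → (φ(4),φ(5)) = (1,5) ∈ E(G2) ✓
  (4,6) → (φ(4),φ(6)) = (5,7) ∈ E(G2) ✓
  (4,9) → (φ(4),φ(9)) = (0,5) ∈ E(G2) ✓
  (5,6) → (φ(5),φ(6)) = (1,7) ∈ E(G2) ✓
  (5,7) → (φ(5),φ(7)) = (1,6) ∈ E(G2) ✓
  (5,8) → (φ(5),φ(8)) = (1,8) ∈ E(G2) ✓
  (5,9) → (φ(5),φ(9)) = (0,1) ∈ E(G2) ✓
  (6,8) → (φ(6),φ(8)) = (7,8) ∈ E(G2) ✓
  (7,9) → (φ(7),φ(9)) = (0,6) ∈ E(G2) ✓
All 29 edges of G1 map to edges of G2, and |E(G1)| = |E(G2)| = 29, so φ is a bijection on edges as well as vertices. Hence G1 ≅ G2.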